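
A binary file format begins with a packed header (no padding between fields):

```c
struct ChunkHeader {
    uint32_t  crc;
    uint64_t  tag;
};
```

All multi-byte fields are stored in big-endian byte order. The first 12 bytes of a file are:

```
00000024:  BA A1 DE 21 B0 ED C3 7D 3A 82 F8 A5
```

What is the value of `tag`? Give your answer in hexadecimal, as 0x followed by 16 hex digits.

`tag` follows `crc` (4 bytes), so it starts at byte offset 4 and occupies 8 bytes.
Bytes at offsets 4..11: B0 ED C3 7D 3A 82 F8 A5.
In big-endian order the high byte comes first in memory.
The bytes are already most-significant first: 0xB0EDC37D3A82F8A5.

0xB0EDC37D3A82F8A5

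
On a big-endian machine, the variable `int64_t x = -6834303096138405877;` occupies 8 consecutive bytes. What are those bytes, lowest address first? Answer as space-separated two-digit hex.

Two's complement of -6834303096138405877 in 64 bits: 6834303096138405877 = 0x5ED85274CCAE97F5; invert → 0xA127AD8B3351680A; add 1 → 0xA127AD8B3351680B.
Split into bytes (most-significant first): A1 27 AD 8B 33 51 68 0B.
Big-endian stores the most-significant byte at the lowest address.
So the memory order matches the most-significant-first order: A1 27 AD 8B 33 51 68 0B.

A1 27 AD 8B 33 51 68 0B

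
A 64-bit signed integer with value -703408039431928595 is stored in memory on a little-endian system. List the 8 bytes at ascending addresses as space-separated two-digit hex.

Two's complement of -703408039431928595 in 64 bits: 703408039431928595 = 0x09C301E2927E7B13; invert → 0xF63CFE1D6D8184EC; add 1 → 0xF63CFE1D6D8184ED.
Split into bytes (most-significant first): F6 3C FE 1D 6D 81 84 ED.
Little-endian: lowest address holds the least-significant byte.
So at ascending addresses the bytes are ED 84 81 6D 1D FE 3C F6.

ED 84 81 6D 1D FE 3C F6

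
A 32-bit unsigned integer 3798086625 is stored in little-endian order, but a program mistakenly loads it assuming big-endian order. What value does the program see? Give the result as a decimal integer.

3798086625 in 32-bit hexadecimal is 0xE26233E1.
Stored little-endian, the bytes at ascending addresses are E1 33 62 E2.
Read back as big-endian, the last byte is least significant, giving 0xE13362E2.
0xE13362E2 = 3778241250.

3778241250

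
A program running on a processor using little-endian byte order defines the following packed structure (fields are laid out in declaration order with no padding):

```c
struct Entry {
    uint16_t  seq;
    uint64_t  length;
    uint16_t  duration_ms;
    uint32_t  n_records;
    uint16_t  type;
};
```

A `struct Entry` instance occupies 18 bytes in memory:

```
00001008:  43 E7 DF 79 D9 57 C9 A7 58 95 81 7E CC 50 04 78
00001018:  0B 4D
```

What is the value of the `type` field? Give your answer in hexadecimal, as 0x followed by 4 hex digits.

0x4D0B

`type` follows `seq` (2 B), `length` (8 B), `duration_ms` (2 B), `n_records` (4 B), so it starts at offset 2 + 8 + 2 + 4 = 16 and occupies 2 bytes.
Bytes at offsets 16..17: 0B 4D.
Little-endian: lowest address holds the least-significant byte.
Reassemble most-significant byte first: 4D 0B → 0x4D0B.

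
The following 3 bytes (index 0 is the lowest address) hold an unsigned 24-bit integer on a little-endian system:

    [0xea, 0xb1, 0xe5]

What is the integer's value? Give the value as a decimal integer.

15053290

In little-endian order the low byte comes first in memory.
Reassemble most-significant byte first: E5 B1 EA → 0xE5B1EA.
0xE5B1EA = 15053290.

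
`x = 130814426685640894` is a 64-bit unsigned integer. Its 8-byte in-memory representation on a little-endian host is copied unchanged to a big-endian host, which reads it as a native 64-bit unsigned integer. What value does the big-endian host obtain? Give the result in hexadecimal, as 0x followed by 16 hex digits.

0xBE10182A07BFD001

130814426685640894 in 64-bit hexadecimal is 0x01D0BF072A1810BE.
Stored little-endian, the bytes at ascending addresses are BE 10 18 2A 07 BF D0 01.
Read back as big-endian, the last byte is least significant, giving 0xBE10182A07BFD001.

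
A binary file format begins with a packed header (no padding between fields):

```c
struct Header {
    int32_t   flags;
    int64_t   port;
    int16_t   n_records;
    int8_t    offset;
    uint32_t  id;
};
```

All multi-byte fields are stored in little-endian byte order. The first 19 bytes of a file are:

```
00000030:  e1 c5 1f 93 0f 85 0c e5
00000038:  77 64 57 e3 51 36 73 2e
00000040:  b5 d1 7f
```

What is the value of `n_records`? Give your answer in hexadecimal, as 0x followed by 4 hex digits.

`n_records` follows `flags` (4 B), `port` (8 B), so it starts at offset 4 + 8 = 12 and occupies 2 bytes.
Bytes at offsets 12..13: 51 36.
Little-endian stores the least-significant byte at the lowest address.
Reassemble most-significant byte first: 36 51 → 0x3651.

0x3651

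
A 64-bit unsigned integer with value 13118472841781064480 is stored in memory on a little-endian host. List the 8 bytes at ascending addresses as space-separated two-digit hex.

20 33 F8 81 8B 2D 0E B6

13118472841781064480 in hexadecimal, padded to 64 bits, is 0xB60E2D8B81F83320.
Split into bytes (most-significant first): B6 0E 2D 8B 81 F8 33 20.
Little-endian: lowest address holds the least-significant byte.
So at ascending addresses the bytes are 20 33 F8 81 8B 2D 0E B6.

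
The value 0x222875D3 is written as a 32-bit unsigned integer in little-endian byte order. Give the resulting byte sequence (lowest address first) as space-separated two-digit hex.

D3 75 28 22

Split into bytes (most-significant first): 22 28 75 D3.
In little-endian order the low byte comes first in memory.
So at ascending addresses the bytes are D3 75 28 22.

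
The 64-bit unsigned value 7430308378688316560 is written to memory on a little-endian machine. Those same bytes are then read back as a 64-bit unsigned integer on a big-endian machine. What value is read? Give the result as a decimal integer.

7430308378688316560 in 64-bit hexadecimal is 0x671DC21A5B536490.
Stored little-endian, the bytes at ascending addresses are 90 64 53 5B 1A C2 1D 67.
Read back as big-endian, the last byte is least significant, giving 0x9064535B1AC21D67.
0x9064535B1AC21D67 = 10404532689888746855.

10404532689888746855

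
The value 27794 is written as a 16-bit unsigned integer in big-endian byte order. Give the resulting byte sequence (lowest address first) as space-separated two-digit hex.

27794 in hexadecimal, padded to 16 bits, is 0x6C92.
Split into bytes (most-significant first): 6C 92.
In big-endian order the high byte comes first in memory.
So the memory order matches the most-significant-first order: 6C 92.

6C 92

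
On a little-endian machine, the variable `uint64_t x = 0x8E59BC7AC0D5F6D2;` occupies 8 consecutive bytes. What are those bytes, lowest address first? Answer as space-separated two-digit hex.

D2 F6 D5 C0 7A BC 59 8E

Split into bytes (most-significant first): 8E 59 BC 7A C0 D5 F6 D2.
In little-endian order the low byte comes first in memory.
So at ascending addresses the bytes are D2 F6 D5 C0 7A BC 59 8E.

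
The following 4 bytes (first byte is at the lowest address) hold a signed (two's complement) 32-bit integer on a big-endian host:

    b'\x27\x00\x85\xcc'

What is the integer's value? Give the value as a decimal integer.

Big-endian: lowest address holds the most-significant byte.
The bytes are already most-significant first: 0x270085CC.
0x270085CC = 654345676.

654345676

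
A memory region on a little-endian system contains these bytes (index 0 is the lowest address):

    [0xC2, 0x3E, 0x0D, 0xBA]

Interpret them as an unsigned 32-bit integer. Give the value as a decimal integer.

3121430210

In little-endian order the low byte comes first in memory.
Reassemble most-significant byte first: BA 0D 3E C2 → 0xBA0D3EC2.
0xBA0D3EC2 = 3121430210.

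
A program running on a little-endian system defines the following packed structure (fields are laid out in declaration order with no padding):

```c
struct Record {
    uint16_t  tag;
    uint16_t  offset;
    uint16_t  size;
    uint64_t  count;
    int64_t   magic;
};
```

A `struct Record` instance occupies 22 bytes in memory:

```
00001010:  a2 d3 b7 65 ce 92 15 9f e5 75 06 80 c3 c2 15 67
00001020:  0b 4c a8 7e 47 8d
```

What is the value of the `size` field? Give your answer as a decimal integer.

37582

`size` follows `tag` (2 B), `offset` (2 B), so it starts at offset 2 + 2 = 4 and occupies 2 bytes.
Bytes at offsets 4..5: CE 92.
Little-endian stores the least-significant byte at the lowest address.
Reassemble most-significant byte first: 92 CE → 0x92CE.
0x92CE = 37582.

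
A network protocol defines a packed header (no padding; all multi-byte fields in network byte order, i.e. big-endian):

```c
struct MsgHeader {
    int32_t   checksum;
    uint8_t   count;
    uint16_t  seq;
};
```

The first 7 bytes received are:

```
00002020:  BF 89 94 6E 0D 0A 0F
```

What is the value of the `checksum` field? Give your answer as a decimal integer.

-1081502610

`checksum` is the first field, at byte offset 0, occupying 4 bytes.
Bytes at offsets 0..3: BF 89 94 6E.
In big-endian order the high byte comes first in memory.
The bytes are already most-significant first: 0xBF89946E.
Top bit is set, so as a signed 32-bit value this is 0xBF89946E − 2^32 = -1081502610.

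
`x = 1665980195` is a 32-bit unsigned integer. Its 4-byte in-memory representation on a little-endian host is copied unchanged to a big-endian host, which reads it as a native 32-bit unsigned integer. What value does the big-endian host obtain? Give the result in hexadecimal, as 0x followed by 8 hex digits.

0x23D74C63

1665980195 in 32-bit hexadecimal is 0x634CD723.
Stored little-endian, the bytes at ascending addresses are 23 D7 4C 63.
Read back as big-endian, the last byte is least significant, giving 0x23D74C63.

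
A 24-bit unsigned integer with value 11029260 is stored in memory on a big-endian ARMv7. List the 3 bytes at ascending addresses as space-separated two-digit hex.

11029260 in hexadecimal, padded to 24 bits, is 0xA84B0C.
Split into bytes (most-significant first): A8 4B 0C.
In big-endian order the high byte comes first in memory.
So the memory order matches the most-significant-first order: A8 4B 0C.

A8 4B 0C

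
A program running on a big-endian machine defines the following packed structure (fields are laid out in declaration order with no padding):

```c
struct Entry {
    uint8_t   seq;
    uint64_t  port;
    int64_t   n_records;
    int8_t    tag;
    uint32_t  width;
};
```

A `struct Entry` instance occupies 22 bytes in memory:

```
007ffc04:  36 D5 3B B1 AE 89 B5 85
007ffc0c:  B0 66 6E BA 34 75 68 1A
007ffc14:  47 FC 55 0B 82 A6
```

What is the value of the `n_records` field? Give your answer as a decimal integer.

7381041573777644103

`n_records` follows `seq` (1 B), `port` (8 B), so it starts at offset 1 + 8 = 9 and occupies 8 bytes.
Bytes at offsets 9..16: 66 6E BA 34 75 68 1A 47.
Big-endian stores the most-significant byte at the lowest address.
The bytes are already most-significant first: 0x666EBA3475681A47.
0x666EBA3475681A47 = 7381041573777644103.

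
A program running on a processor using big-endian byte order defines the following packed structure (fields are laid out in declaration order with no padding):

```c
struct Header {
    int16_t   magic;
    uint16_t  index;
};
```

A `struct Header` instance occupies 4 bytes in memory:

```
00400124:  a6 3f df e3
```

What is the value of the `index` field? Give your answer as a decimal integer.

`index` follows `magic` (2 bytes), so it starts at byte offset 2 and occupies 2 bytes.
Bytes at offsets 2..3: DF E3.
Big-endian: lowest address holds the most-significant byte.
The bytes are already most-significant first: 0xDFE3.
0xDFE3 = 57315.

57315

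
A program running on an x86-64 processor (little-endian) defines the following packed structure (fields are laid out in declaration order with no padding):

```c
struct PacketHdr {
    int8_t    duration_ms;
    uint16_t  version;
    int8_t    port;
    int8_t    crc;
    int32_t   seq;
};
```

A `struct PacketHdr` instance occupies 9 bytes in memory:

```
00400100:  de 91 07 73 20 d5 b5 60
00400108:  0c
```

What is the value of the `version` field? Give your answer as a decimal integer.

`version` follows `duration_ms` (1 byte), so it starts at byte offset 1 and occupies 2 bytes.
Bytes at offsets 1..2: 91 07.
Little-endian stores the least-significant byte at the lowest address.
Reassemble most-significant byte first: 07 91 → 0x0791.
0x0791 = 1937.

1937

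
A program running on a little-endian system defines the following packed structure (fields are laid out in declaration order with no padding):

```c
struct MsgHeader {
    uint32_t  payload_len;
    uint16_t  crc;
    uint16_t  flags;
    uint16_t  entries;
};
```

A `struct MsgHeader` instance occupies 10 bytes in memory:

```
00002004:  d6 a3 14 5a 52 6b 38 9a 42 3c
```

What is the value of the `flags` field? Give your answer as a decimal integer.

`flags` follows `payload_len` (4 B), `crc` (2 B), so it starts at offset 4 + 2 = 6 and occupies 2 bytes.
Bytes at offsets 6..7: 38 9A.
In little-endian order the low byte comes first in memory.
Reassemble most-significant byte first: 9A 38 → 0x9A38.
0x9A38 = 39480.

39480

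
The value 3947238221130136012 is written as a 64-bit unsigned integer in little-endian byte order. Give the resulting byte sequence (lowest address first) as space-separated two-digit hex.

CC 79 4E AE 3F 68 C7 36

3947238221130136012 in hexadecimal, padded to 64 bits, is 0x36C7683FAE4E79CC.
Split into bytes (most-significant first): 36 C7 68 3F AE 4E 79 CC.
Little-endian stores the least-significant byte at the lowest address.
So at ascending addresses the bytes are CC 79 4E AE 3F 68 C7 36.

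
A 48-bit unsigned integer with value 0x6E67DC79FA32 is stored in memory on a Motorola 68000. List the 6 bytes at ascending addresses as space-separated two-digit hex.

6E 67 DC 79 FA 32

Split into bytes (most-significant first): 6E 67 DC 79 FA 32.
In big-endian order the high byte comes first in memory.
So the memory order matches the most-significant-first order: 6E 67 DC 79 FA 32.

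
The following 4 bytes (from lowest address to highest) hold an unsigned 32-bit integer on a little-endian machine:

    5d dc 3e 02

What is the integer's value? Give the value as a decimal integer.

Little-endian: lowest address holds the least-significant byte.
Reassemble most-significant byte first: 02 3E DC 5D → 0x023EDC5D.
0x023EDC5D = 37674077.

37674077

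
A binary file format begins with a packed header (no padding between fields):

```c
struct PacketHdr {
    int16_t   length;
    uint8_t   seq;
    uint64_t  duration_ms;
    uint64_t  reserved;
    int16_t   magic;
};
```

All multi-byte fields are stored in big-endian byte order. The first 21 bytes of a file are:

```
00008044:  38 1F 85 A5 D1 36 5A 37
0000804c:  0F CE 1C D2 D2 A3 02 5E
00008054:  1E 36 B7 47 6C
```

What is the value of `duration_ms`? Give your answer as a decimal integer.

`duration_ms` follows `length` (2 B), `seq` (1 B), so it starts at offset 2 + 1 = 3 and occupies 8 bytes.
Bytes at offsets 3..10: A5 D1 36 5A 37 0F CE 1C.
In big-endian order the high byte comes first in memory.
The bytes are already most-significant first: 0xA5D1365A370FCE1C.
0xA5D1365A370FCE1C = 11948391047489375772.

11948391047489375772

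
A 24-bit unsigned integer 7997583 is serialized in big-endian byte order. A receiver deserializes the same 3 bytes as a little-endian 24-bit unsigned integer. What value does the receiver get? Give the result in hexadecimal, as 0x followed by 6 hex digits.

7997583 in 24-bit hexadecimal is 0x7A088F.
Stored big-endian, the bytes at ascending addresses are 7A 08 8F.
Read back as little-endian, the first byte is least significant, giving 0x8F087A.

0x8F087A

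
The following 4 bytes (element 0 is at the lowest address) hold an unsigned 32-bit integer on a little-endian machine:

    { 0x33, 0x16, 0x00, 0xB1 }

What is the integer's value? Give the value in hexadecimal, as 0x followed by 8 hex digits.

Little-endian stores the least-significant byte at the lowest address.
Reassemble most-significant byte first: B1 00 16 33 → 0xB1001633.

0xB1001633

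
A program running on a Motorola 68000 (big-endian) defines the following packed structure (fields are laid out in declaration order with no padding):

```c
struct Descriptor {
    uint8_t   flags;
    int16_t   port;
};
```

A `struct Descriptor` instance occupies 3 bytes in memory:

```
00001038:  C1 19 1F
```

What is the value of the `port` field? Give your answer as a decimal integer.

`port` follows `flags` (1 byte), so it starts at byte offset 1 and occupies 2 bytes.
Bytes at offsets 1..2: 19 1F.
In big-endian order the high byte comes first in memory.
The bytes are already most-significant first: 0x191F.
0x191F = 6431.

6431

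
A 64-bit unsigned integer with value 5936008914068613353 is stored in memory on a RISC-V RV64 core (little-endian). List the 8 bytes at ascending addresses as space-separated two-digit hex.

5936008914068613353 in hexadecimal, padded to 64 bits, is 0x5260F0A8329CA8E9.
Split into bytes (most-significant first): 52 60 F0 A8 32 9C A8 E9.
Little-endian: lowest address holds the least-significant byte.
So at ascending addresses the bytes are E9 A8 9C 32 A8 F0 60 52.

E9 A8 9C 32 A8 F0 60 52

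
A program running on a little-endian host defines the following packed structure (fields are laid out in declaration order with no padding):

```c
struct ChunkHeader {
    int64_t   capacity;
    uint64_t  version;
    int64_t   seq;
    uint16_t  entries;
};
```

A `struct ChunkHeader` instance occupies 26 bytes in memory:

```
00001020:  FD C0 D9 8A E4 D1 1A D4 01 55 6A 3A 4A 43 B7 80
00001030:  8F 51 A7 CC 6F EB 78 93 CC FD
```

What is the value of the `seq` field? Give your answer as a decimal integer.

-7820241887521451633

`seq` follows `capacity` (8 B), `version` (8 B), so it starts at offset 8 + 8 = 16 and occupies 8 bytes.
Bytes at offsets 16..23: 8F 51 A7 CC 6F EB 78 93.
Little-endian: lowest address holds the least-significant byte.
Reassemble most-significant byte first: 93 78 EB 6F CC A7 51 8F → 0x9378EB6FCCA7518F.
Top bit is set, so as a signed 64-bit value this is 0x9378EB6FCCA7518F − 2^64 = -7820241887521451633.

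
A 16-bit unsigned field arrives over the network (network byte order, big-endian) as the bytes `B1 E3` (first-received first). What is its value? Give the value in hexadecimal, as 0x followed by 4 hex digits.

0xB1E3

In big-endian order the high byte comes first in memory.
The bytes are already most-significant first: 0xB1E3.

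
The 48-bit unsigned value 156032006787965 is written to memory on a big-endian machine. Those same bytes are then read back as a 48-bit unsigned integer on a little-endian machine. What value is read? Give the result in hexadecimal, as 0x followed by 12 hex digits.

0x7D935608E98D

156032006787965 in 48-bit hexadecimal is 0x8DE90856937D.
Stored big-endian, the bytes at ascending addresses are 8D E9 08 56 93 7D.
Read back as little-endian, the first byte is least significant, giving 0x7D935608E98D.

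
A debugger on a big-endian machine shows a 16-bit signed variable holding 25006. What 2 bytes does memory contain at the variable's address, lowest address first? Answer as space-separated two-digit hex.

61 AE

25006 in hexadecimal, padded to 16 bits, is 0x61AE.
Split into bytes (most-significant first): 61 AE.
Big-endian stores the most-significant byte at the lowest address.
So the memory order matches the most-significant-first order: 61 AE.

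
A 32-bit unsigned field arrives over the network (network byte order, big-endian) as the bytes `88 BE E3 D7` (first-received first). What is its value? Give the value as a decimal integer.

Big-endian: lowest address holds the most-significant byte.
The bytes are already most-significant first: 0x88BEE3D7.
0x88BEE3D7 = 2294211543.

2294211543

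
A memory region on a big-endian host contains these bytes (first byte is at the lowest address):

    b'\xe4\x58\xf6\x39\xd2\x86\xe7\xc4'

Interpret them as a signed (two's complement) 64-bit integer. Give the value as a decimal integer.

-1992572106905819196

Big-endian: lowest address holds the most-significant byte.
The bytes are already most-significant first: 0xE458F639D286E7C4.
Top bit is set, so as a signed 64-bit value this is 0xE458F639D286E7C4 − 2^64 = -1992572106905819196.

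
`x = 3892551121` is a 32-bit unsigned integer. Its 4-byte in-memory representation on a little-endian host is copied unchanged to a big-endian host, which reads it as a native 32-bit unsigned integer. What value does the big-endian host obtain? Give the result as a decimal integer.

3892551121 in 32-bit hexadecimal is 0xE8039DD1.
Stored little-endian, the bytes at ascending addresses are D1 9D 03 E8.
Read back as big-endian, the last byte is least significant, giving 0xD19D03E8.
0xD19D03E8 = 3516728296.

3516728296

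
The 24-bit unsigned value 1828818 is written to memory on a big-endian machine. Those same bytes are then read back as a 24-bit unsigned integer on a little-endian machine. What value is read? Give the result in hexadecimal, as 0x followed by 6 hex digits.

1828818 in 24-bit hexadecimal is 0x1BE7D2.
Stored big-endian, the bytes at ascending addresses are 1B E7 D2.
Read back as little-endian, the first byte is least significant, giving 0xD2E71B.

0xD2E71B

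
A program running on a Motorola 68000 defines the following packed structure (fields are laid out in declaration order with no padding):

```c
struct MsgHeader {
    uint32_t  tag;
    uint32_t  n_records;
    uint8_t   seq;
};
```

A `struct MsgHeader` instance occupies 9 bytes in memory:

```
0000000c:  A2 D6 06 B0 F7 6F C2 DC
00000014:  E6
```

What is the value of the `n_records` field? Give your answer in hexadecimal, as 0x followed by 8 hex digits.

`n_records` follows `tag` (4 bytes), so it starts at byte offset 4 and occupies 4 bytes.
Bytes at offsets 4..7: F7 6F C2 DC.
Big-endian stores the most-significant byte at the lowest address.
The bytes are already most-significant first: 0xF76FC2DC.

0xF76FC2DC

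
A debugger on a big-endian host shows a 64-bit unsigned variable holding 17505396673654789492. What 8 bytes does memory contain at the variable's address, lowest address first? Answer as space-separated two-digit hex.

F2 EF A9 86 F1 7F 95 74

17505396673654789492 in hexadecimal, padded to 64 bits, is 0xF2EFA986F17F9574.
Split into bytes (most-significant first): F2 EF A9 86 F1 7F 95 74.
Big-endian: lowest address holds the most-significant byte.
So the memory order matches the most-significant-first order: F2 EF A9 86 F1 7F 95 74.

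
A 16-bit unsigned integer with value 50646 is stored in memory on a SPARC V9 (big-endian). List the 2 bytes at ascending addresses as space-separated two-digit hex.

C5 D6

50646 in hexadecimal, padded to 16 bits, is 0xC5D6.
Split into bytes (most-significant first): C5 D6.
Big-endian stores the most-significant byte at the lowest address.
So the memory order matches the most-significant-first order: C5 D6.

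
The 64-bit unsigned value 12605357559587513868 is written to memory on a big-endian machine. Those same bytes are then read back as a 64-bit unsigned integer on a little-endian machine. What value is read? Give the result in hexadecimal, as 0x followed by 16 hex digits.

0x0CA6FF15EA39EFAE

12605357559587513868 in 64-bit hexadecimal is 0xAEEF39EA15FFA60C.
Stored big-endian, the bytes at ascending addresses are AE EF 39 EA 15 FF A6 0C.
Read back as little-endian, the first byte is least significant, giving 0x0CA6FF15EA39EFAE.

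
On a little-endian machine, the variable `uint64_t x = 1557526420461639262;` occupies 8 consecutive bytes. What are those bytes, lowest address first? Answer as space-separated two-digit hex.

5E D6 E6 FB 06 72 9D 15

1557526420461639262 in hexadecimal, padded to 64 bits, is 0x159D7206FBE6D65E.
Split into bytes (most-significant first): 15 9D 72 06 FB E6 D6 5E.
Little-endian stores the least-significant byte at the lowest address.
So at ascending addresses the bytes are 5E D6 E6 FB 06 72 9D 15.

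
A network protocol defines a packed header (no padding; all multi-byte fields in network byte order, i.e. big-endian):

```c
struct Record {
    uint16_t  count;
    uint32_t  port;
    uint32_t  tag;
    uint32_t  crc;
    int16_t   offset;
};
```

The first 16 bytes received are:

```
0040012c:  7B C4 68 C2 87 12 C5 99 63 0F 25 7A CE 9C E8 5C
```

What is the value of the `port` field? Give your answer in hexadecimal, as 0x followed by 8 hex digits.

`port` follows `count` (2 bytes), so it starts at byte offset 2 and occupies 4 bytes.
Bytes at offsets 2..5: 68 C2 87 12.
In big-endian order the high byte comes first in memory.
The bytes are already most-significant first: 0x68C28712.

0x68C28712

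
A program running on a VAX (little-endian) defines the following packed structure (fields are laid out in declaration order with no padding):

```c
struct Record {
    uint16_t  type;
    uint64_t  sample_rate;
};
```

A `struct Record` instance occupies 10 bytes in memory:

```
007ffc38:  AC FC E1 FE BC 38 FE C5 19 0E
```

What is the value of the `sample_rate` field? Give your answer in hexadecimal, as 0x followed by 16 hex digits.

`sample_rate` follows `type` (2 bytes), so it starts at byte offset 2 and occupies 8 bytes.
Bytes at offsets 2..9: E1 FE BC 38 FE C5 19 0E.
Little-endian: lowest address holds the least-significant byte.
Reassemble most-significant byte first: 0E 19 C5 FE 38 BC FE E1 → 0x0E19C5FE38BCFEE1.

0x0E19C5FE38BCFEE1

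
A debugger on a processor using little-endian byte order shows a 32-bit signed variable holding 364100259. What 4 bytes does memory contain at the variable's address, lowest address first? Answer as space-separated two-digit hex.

A3 BA B3 15

364100259 in hexadecimal, padded to 32 bits, is 0x15B3BAA3.
Split into bytes (most-significant first): 15 B3 BA A3.
In little-endian order the low byte comes first in memory.
So at ascending addresses the bytes are A3 BA B3 15.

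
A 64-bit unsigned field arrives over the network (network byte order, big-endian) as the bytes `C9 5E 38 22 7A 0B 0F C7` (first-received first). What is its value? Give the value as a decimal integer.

14510096770161905607

Big-endian: lowest address holds the most-significant byte.
The bytes are already most-significant first: 0xC95E38227A0B0FC7.
0xC95E38227A0B0FC7 = 14510096770161905607.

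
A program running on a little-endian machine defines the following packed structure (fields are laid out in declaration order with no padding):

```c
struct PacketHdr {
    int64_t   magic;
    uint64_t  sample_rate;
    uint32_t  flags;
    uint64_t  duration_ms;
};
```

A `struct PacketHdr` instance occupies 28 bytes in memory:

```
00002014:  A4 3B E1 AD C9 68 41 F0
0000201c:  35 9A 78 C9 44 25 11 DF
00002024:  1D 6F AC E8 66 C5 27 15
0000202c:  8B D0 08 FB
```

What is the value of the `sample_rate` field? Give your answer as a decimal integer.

16073669522430138933

`sample_rate` follows `magic` (8 bytes), so it starts at byte offset 8 and occupies 8 bytes.
Bytes at offsets 8..15: 35 9A 78 C9 44 25 11 DF.
Little-endian: lowest address holds the least-significant byte.
Reassemble most-significant byte first: DF 11 25 44 C9 78 9A 35 → 0xDF112544C9789A35.
0xDF112544C9789A35 = 16073669522430138933.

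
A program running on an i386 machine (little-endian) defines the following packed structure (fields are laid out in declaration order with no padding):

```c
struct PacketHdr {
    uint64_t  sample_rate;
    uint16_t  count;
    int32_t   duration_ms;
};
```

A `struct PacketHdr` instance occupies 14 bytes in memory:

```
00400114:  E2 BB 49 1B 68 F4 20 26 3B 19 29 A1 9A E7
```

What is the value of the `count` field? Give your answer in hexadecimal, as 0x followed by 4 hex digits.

`count` follows `sample_rate` (8 bytes), so it starts at byte offset 8 and occupies 2 bytes.
Bytes at offsets 8..9: 3B 19.
Little-endian: lowest address holds the least-significant byte.
Reassemble most-significant byte first: 19 3B → 0x193B.

0x193B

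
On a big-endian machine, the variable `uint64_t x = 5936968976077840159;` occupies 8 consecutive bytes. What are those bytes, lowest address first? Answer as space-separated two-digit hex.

5936968976077840159 in hexadecimal, padded to 64 bits, is 0x526459D40DA25F1F.
Split into bytes (most-significant first): 52 64 59 D4 0D A2 5F 1F.
In big-endian order the high byte comes first in memory.
So the memory order matches the most-significant-first order: 52 64 59 D4 0D A2 5F 1F.

52 64 59 D4 0D A2 5F 1F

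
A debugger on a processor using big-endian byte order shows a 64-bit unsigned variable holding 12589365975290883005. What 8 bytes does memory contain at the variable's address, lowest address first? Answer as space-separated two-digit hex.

AE B6 69 A7 38 9A 2B BD

12589365975290883005 in hexadecimal, padded to 64 bits, is 0xAEB669A7389A2BBD.
Split into bytes (most-significant first): AE B6 69 A7 38 9A 2B BD.
Big-endian stores the most-significant byte at the lowest address.
So the memory order matches the most-significant-first order: AE B6 69 A7 38 9A 2B BD.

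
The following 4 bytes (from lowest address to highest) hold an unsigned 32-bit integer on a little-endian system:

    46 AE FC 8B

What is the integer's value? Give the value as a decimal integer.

2348592710

Little-endian: lowest address holds the least-significant byte.
Reassemble most-significant byte first: 8B FC AE 46 → 0x8BFCAE46.
0x8BFCAE46 = 2348592710.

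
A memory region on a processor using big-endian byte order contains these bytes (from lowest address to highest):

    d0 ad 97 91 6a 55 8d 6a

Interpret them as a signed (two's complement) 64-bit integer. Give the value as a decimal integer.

-3409902692039553686

In big-endian order the high byte comes first in memory.
The bytes are already most-significant first: 0xD0AD97916A558D6A.
Top bit is set, so as a signed 64-bit value this is 0xD0AD97916A558D6A − 2^64 = -3409902692039553686.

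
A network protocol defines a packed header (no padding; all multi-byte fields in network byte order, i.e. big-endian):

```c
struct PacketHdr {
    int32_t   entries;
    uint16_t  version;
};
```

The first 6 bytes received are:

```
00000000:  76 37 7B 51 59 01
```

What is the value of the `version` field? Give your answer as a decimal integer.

`version` follows `entries` (4 bytes), so it starts at byte offset 4 and occupies 2 bytes.
Bytes at offsets 4..5: 59 01.
Big-endian stores the most-significant byte at the lowest address.
The bytes are already most-significant first: 0x5901.
0x5901 = 22785.

22785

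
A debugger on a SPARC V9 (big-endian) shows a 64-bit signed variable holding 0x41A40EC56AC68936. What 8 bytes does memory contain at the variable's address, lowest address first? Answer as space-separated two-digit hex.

Split into bytes (most-significant first): 41 A4 0E C5 6A C6 89 36.
In big-endian order the high byte comes first in memory.
So the memory order matches the most-significant-first order: 41 A4 0E C5 6A C6 89 36.

41 A4 0E C5 6A C6 89 36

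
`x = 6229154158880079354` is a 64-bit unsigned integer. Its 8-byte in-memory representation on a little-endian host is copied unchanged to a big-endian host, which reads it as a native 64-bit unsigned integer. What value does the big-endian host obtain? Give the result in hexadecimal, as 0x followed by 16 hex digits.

6229154158880079354 in 64-bit hexadecimal is 0x567266B43B31BDFA.
Stored little-endian, the bytes at ascending addresses are FA BD 31 3B B4 66 72 56.
Read back as big-endian, the last byte is least significant, giving 0xFABD313BB4667256.

0xFABD313BB4667256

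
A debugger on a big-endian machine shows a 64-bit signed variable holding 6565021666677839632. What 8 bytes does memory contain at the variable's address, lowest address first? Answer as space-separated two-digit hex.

6565021666677839632 in hexadecimal, padded to 64 bits, is 0x5B1BA46C41135710.
Split into bytes (most-significant first): 5B 1B A4 6C 41 13 57 10.
Big-endian stores the most-significant byte at the lowest address.
So the memory order matches the most-significant-first order: 5B 1B A4 6C 41 13 57 10.

5B 1B A4 6C 41 13 57 10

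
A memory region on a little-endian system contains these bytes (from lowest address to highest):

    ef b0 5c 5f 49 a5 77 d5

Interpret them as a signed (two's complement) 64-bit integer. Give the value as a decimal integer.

Little-endian stores the least-significant byte at the lowest address.
Reassemble most-significant byte first: D5 77 A5 49 5F 5C B0 EF → 0xD577A5495F5CB0EF.
Top bit is set, so as a signed 64-bit value this is 0xD577A5495F5CB0EF − 2^64 = -3064799286851227409.

-3064799286851227409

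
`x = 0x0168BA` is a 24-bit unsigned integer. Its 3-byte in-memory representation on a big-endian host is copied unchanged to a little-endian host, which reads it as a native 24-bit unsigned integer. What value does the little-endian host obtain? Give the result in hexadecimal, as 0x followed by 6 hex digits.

0xBA6801

Stored big-endian, the bytes at ascending addresses are 01 68 BA.
Read back as little-endian, the first byte is least significant, giving 0xBA6801.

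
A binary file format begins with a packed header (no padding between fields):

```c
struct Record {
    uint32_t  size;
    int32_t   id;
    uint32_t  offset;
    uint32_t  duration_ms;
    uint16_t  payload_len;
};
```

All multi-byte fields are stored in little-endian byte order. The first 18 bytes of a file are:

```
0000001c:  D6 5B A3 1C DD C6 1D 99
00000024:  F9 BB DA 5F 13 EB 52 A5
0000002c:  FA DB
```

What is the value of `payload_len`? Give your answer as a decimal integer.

56314

`payload_len` follows `size` (4 B), `id` (4 B), `offset` (4 B), `duration_ms` (4 B), so it starts at offset 4 + 4 + 4 + 4 = 16 and occupies 2 bytes.
Bytes at offsets 16..17: FA DB.
Little-endian: lowest address holds the least-significant byte.
Reassemble most-significant byte first: DB FA → 0xDBFA.
0xDBFA = 56314.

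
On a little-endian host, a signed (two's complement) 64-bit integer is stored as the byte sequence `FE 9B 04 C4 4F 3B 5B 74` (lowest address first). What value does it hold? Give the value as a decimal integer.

8384360345057401854

Little-endian: lowest address holds the least-significant byte.
Reassemble most-significant byte first: 74 5B 3B 4F C4 04 9B FE → 0x745B3B4FC4049BFE.
0x745B3B4FC4049BFE = 8384360345057401854.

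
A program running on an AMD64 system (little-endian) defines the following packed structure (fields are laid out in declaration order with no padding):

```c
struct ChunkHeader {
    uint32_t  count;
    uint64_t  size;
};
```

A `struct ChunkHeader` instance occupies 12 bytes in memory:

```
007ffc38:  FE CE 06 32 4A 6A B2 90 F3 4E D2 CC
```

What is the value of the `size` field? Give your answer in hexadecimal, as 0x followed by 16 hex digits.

0xCCD24EF390B26A4A

`size` follows `count` (4 bytes), so it starts at byte offset 4 and occupies 8 bytes.
Bytes at offsets 4..11: 4A 6A B2 90 F3 4E D2 CC.
Little-endian: lowest address holds the least-significant byte.
Reassemble most-significant byte first: CC D2 4E F3 90 B2 6A 4A → 0xCCD24EF390B26A4A.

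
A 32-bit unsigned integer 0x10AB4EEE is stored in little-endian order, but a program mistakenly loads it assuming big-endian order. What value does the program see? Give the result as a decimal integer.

Stored little-endian, the bytes at ascending addresses are EE 4E AB 10.
Read back as big-endian, the last byte is least significant, giving 0xEE4EAB10.
0xEE4EAB10 = 3998133008.

3998133008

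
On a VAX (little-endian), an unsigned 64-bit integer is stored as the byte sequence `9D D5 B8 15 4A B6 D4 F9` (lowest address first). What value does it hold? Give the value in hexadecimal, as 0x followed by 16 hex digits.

Little-endian stores the least-significant byte at the lowest address.
Reassemble most-significant byte first: F9 D4 B6 4A 15 B8 D5 9D → 0xF9D4B64A15B8D59D.

0xF9D4B64A15B8D59D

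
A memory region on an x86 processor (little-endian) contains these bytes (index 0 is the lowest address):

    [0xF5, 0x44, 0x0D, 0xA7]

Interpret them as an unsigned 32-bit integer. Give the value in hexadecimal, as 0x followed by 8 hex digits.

0xA70D44F5

Little-endian: lowest address holds the least-significant byte.
Reassemble most-significant byte first: A7 0D 44 F5 → 0xA70D44F5.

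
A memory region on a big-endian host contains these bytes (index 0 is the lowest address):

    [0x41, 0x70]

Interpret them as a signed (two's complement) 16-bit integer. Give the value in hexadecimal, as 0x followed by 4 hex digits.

0x4170

Big-endian stores the most-significant byte at the lowest address.
The bytes are already most-significant first: 0x4170.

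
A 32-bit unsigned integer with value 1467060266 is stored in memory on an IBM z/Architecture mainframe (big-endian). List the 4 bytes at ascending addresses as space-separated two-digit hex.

57 71 90 2A

1467060266 in hexadecimal, padded to 32 bits, is 0x5771902A.
Split into bytes (most-significant first): 57 71 90 2A.
Big-endian: lowest address holds the most-significant byte.
So the memory order matches the most-significant-first order: 57 71 90 2A.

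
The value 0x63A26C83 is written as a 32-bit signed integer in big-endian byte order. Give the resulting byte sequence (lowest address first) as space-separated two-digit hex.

63 A2 6C 83

Split into bytes (most-significant first): 63 A2 6C 83.
Big-endian stores the most-significant byte at the lowest address.
So the memory order matches the most-significant-first order: 63 A2 6C 83.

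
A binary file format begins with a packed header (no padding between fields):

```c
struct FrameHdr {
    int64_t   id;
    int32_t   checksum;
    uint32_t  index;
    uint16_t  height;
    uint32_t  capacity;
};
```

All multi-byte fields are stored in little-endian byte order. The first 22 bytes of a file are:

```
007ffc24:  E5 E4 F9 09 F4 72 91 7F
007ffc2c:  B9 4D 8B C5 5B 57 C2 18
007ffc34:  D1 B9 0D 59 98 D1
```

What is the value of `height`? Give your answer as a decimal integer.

47569

`height` follows `id` (8 B), `checksum` (4 B), `index` (4 B), so it starts at offset 8 + 4 + 4 = 16 and occupies 2 bytes.
Bytes at offsets 16..17: D1 B9.
In little-endian order the low byte comes first in memory.
Reassemble most-significant byte first: B9 D1 → 0xB9D1.
0xB9D1 = 47569.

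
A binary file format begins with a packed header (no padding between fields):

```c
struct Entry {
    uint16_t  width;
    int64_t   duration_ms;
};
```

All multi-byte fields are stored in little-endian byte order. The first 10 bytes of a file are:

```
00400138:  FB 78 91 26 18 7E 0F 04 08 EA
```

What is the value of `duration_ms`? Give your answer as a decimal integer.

-1583010804434196847

`duration_ms` follows `width` (2 bytes), so it starts at byte offset 2 and occupies 8 bytes.
Bytes at offsets 2..9: 91 26 18 7E 0F 04 08 EA.
In little-endian order the low byte comes first in memory.
Reassemble most-significant byte first: EA 08 04 0F 7E 18 26 91 → 0xEA08040F7E182691.
Top bit is set, so as a signed 64-bit value this is 0xEA08040F7E182691 − 2^64 = -1583010804434196847.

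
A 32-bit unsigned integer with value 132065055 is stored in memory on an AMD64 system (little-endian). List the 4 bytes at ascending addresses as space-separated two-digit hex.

1F 27 DF 07

132065055 in hexadecimal, padded to 32 bits, is 0x07DF271F.
Split into bytes (most-significant first): 07 DF 27 1F.
In little-endian order the low byte comes first in memory.
So at ascending addresses the bytes are 1F 27 DF 07.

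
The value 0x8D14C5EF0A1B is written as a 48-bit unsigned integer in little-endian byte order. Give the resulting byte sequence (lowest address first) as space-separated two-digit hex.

1B 0A EF C5 14 8D

Split into bytes (most-significant first): 8D 14 C5 EF 0A 1B.
In little-endian order the low byte comes first in memory.
So at ascending addresses the bytes are 1B 0A EF C5 14 8D.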